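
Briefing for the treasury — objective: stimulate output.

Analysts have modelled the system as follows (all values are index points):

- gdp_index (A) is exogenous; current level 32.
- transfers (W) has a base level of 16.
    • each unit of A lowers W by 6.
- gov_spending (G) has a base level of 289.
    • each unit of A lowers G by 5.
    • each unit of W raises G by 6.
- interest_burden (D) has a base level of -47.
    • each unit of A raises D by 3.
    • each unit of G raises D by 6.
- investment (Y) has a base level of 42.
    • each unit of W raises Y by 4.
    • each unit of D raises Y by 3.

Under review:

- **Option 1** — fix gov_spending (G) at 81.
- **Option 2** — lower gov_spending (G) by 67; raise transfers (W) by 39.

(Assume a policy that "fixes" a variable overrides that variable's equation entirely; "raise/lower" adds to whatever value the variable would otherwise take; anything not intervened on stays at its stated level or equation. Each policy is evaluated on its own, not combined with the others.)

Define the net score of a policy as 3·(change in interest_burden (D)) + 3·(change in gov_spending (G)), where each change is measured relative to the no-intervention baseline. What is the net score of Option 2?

Baseline:
  A = 32
  W = 16 − 6·32 = -176
  G = 289 − 5·32 + 6·(-176) = -927
  D = -47 + 3·32 + 6·(-927) = -5513
Option 2 (G − 67, W + 39):
  A = 32
  W = 16 − 6·32 (+39 from intervention) = -137
  G = 289 − 5·32 + 6·(-137) (−67 from intervention) = -760
  D = -47 + 3·32 + 6·(-760) = -4511
ΔD = -4511 − (-5513) = 1002; ΔG = -760 − (-927) = 167
Score = 3·1002 + 3·167 = 3507

3507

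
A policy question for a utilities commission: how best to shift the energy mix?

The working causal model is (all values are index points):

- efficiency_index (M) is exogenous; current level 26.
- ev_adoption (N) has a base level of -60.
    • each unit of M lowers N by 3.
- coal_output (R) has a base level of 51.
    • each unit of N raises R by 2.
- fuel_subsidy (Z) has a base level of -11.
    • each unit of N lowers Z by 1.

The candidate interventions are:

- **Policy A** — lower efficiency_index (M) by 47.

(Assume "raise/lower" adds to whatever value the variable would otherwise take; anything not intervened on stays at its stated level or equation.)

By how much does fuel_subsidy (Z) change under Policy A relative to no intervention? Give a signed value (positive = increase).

-141

Baseline:
  M = 26
  N = -60 − 3·26 = -138
  Z = -11 − (-138) = 127
Policy A (M − 47):
  M = 26 − 47 = -21
  N = -60 − 3·(-21) = 3
  Z = -11 − 3 = -14
Change in Z: -14 − 127 = -141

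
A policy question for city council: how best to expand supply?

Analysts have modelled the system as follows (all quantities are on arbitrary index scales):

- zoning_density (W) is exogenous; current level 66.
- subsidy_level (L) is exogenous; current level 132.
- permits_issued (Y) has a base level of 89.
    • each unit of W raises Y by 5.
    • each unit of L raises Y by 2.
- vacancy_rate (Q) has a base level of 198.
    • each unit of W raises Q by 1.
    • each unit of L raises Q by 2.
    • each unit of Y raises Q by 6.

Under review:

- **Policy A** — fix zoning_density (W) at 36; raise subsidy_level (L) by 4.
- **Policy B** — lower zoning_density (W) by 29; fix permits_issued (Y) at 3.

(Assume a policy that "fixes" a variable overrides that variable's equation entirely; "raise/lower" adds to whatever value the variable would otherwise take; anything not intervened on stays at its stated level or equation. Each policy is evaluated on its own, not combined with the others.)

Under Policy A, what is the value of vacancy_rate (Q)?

Policy A (W := 36, L + 4):
  W = 36
  L = 132 + 4 = 136
  Y = 89 + 5·36 + 2·136 = 541
  Q = 198 + 36 + 2·136 + 6·541 = 3752

3752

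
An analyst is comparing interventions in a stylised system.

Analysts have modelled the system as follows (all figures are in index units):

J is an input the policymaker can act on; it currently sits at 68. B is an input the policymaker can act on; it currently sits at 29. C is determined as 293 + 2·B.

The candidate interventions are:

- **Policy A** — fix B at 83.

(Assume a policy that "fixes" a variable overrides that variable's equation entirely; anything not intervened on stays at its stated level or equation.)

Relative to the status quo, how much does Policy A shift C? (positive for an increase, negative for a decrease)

108

Baseline:
  B = 29
  C = 293 + 2·29 = 351
Policy A (B := 83):
  B = 83
  C = 293 + 2·83 = 459
Change in C: 459 − 351 = 108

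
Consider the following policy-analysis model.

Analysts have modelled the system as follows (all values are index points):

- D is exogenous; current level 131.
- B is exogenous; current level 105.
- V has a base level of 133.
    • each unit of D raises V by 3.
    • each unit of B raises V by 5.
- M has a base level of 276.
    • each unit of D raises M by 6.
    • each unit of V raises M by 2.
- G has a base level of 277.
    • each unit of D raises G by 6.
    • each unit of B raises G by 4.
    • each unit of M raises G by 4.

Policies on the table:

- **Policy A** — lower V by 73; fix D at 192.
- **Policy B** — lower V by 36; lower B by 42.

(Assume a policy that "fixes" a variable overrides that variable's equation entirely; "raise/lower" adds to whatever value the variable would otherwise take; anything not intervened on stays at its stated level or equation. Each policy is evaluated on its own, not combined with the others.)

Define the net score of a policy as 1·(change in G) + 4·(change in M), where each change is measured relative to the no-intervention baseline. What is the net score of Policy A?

5054

Baseline:
  D = 131
  B = 105
  V = 133 + 3·131 + 5·105 = 1051
  M = 276 + 6·131 + 2·1051 = 3164
  G = 277 + 6·131 + 4·105 + 4·3164 = 14139
Policy A (V − 73, D := 192):
  D = 192
  B = 105
  V = 133 + 3·192 + 5·105 (−73 from intervention) = 1161
  M = 276 + 6·192 + 2·1161 = 3750
  G = 277 + 6·192 + 4·105 + 4·3750 = 16849
ΔG = 16849 − 14139 = 2710; ΔM = 3750 − 3164 = 586
Score = 1·2710 + 4·586 = 5054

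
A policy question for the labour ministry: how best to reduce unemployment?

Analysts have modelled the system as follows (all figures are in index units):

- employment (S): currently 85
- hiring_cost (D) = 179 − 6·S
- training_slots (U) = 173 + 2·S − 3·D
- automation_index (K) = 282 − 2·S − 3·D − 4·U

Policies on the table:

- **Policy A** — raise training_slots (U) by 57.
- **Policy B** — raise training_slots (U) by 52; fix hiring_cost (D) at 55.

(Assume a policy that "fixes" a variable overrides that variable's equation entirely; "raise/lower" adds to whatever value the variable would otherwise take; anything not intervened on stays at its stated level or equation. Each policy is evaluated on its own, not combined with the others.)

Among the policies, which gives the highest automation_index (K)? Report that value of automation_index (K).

-973

Policy A (U + 57):
  S = 85
  D = 179 − 6·85 = -331
  U = 173 + 2·85 − 3·(-331) (+57 from intervention) = 1393
  K = 282 − 2·85 − 3·(-331) − 4·1393 = -4467
Policy B (U + 52, D := 55):
  S = 85
  D = 55
  U = 173 + 2·85 − 3·55 (+52 from intervention) = 230
  K = 282 − 2·85 − 3·55 − 4·230 = -973
Comparing — Policy A: K=-4467, Policy B: K=-973. Highest is -973 (Policy B).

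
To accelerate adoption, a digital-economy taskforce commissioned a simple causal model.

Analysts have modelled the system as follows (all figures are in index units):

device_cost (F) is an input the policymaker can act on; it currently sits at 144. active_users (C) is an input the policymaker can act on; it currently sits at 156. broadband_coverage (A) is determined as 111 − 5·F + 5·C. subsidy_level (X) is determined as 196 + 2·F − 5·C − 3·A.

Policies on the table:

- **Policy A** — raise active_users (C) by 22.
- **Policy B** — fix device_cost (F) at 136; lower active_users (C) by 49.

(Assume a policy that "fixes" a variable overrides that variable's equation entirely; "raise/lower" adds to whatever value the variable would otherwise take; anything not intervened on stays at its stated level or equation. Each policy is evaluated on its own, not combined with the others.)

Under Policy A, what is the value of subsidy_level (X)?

-1249

Policy A (C + 22):
  F = 144
  C = 156 + 22 = 178
  A = 111 − 5·144 + 5·178 = 281
  X = 196 + 2·144 − 5·178 − 3·281 = -1249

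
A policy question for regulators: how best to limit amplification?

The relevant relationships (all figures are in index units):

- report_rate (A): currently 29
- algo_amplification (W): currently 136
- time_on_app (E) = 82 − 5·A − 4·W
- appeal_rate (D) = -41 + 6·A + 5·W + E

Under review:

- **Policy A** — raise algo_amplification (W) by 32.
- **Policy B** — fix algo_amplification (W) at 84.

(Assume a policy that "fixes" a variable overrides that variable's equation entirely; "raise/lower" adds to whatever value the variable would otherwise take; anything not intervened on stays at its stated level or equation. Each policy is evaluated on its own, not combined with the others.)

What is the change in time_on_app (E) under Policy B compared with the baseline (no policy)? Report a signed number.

Baseline:
  A = 29
  W = 136
  E = 82 − 5·29 − 4·136 = -607
Policy B (W := 84):
  A = 29
  W = 84
  E = 82 − 5·29 − 4·84 = -399
Change in E: -399 − (-607) = 208

208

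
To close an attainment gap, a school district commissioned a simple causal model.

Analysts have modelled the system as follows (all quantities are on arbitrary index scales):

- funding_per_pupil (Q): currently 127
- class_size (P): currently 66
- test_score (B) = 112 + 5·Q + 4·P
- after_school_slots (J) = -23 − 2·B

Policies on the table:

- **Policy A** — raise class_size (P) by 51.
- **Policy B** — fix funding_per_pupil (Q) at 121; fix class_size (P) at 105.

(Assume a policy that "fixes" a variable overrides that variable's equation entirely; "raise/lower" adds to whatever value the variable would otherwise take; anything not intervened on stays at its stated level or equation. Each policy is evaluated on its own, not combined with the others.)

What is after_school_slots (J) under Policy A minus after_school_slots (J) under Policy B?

Policy A (P + 51):
  Q = 127
  P = 66 + 51 = 117
  B = 112 + 5·127 + 4·117 = 1215
  J = -23 − 2·1215 = -2453
Policy B (Q := 121, P := 105):
  Q = 121
  P = 105
  B = 112 + 5·121 + 4·105 = 1137
  J = -23 − 2·1137 = -2297
J: -2453 − (-2297) = -156

-156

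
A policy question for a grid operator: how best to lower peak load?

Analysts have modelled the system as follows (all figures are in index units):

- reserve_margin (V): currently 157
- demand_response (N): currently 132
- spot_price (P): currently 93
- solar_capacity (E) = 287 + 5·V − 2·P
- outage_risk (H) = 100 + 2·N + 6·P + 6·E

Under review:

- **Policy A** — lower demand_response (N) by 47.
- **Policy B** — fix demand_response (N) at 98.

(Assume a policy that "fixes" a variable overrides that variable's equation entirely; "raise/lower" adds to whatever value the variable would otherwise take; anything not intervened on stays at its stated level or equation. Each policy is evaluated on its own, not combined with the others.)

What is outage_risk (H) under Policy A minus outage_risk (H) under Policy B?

-26

Policy A (N − 47):
  V = 157
  N = 132 − 47 = 85
  P = 93
  E = 287 + 5·157 − 2·93 = 886
  H = 100 + 2·85 + 6·93 + 6·886 = 6144
Policy B (N := 98):
  V = 157
  N = 98
  P = 93
  E = 287 + 5·157 − 2·93 = 886
  H = 100 + 2·98 + 6·93 + 6·886 = 6170
H: 6144 − 6170 = -26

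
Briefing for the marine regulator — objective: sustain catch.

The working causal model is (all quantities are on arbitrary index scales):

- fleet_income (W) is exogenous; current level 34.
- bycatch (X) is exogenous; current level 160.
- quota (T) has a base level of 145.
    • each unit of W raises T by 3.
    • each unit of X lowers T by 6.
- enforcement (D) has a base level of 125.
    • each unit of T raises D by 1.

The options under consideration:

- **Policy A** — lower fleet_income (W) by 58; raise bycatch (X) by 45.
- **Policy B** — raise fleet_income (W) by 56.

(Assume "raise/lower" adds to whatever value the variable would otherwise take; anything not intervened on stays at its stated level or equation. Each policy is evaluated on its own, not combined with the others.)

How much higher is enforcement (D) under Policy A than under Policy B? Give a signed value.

-612

Policy A (W − 58, X + 45):
  W = 34 − 58 = -24
  X = 160 + 45 = 205
  T = 145 + 3·(-24) − 6·205 = -1157
  D = 125 + (-1157) = -1032
Policy B (W + 56):
  W = 34 + 56 = 90
  X = 160
  T = 145 + 3·90 − 6·160 = -545
  D = 125 + (-545) = -420
D: -1032 − (-420) = -612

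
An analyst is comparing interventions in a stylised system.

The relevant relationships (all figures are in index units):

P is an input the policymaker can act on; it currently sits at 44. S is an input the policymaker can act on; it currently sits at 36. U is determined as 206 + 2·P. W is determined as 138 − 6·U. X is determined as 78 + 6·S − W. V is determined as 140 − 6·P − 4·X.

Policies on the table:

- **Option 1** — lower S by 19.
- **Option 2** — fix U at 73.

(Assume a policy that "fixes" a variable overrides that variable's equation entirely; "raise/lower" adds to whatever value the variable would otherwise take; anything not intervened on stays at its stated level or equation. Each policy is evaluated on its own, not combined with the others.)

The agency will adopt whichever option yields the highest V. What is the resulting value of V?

Option 1 (S − 19):
  P = 44
  S = 36 − 19 = 17
  U = 206 + 2·44 = 294
  W = 138 − 6·294 = -1626
  X = 78 + 6·17 − (-1626) = 1806
  V = 140 − 6·44 − 4·1806 = -7348
Option 2 (U := 73):
  P = 44
  S = 36
  U = 73
  W = 138 − 6·73 = -300
  X = 78 + 6·36 − (-300) = 594
  V = 140 − 6·44 − 4·594 = -2500
Comparing — Option 1: V=-7348, Option 2: V=-2500. Highest is -2500 (Option 2).

-2500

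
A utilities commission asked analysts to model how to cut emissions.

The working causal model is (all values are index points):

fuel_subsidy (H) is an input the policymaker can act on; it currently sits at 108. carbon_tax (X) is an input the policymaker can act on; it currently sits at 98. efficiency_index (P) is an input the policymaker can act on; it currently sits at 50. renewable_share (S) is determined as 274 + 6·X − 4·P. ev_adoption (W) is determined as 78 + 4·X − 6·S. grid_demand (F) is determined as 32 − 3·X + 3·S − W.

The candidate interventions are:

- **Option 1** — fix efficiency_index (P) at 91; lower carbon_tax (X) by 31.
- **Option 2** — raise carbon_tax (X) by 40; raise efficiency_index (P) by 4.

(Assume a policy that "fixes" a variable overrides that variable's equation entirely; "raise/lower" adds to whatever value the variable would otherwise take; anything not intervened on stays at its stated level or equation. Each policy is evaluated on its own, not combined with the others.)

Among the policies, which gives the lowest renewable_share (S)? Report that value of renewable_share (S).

312

Option 1 (P := 91, X − 31):
  X = 98 − 31 = 67
  P = 91
  S = 274 + 6·67 − 4·91 = 312
Option 2 (X + 40, P + 4):
  X = 98 + 40 = 138
  P = 50 + 4 = 54
  S = 274 + 6·138 − 4·54 = 886
Comparing — Option 1: S=312, Option 2: S=886. Lowest is 312 (Option 1).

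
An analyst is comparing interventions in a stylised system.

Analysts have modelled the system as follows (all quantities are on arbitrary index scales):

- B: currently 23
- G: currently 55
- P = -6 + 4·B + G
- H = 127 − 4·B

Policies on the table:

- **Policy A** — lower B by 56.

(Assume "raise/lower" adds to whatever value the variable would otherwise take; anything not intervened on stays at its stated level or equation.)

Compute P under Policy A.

-83

Policy A (B − 56):
  B = 23 − 56 = -33
  G = 55
  P = -6 + 4·(-33) + 55 = -83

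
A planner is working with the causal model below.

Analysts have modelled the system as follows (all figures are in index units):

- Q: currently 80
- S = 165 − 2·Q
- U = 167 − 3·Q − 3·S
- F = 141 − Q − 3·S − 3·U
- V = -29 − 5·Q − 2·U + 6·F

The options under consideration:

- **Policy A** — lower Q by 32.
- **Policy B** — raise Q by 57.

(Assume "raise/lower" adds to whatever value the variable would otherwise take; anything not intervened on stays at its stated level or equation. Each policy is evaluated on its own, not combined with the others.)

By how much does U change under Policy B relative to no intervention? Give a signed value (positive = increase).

171

Baseline:
  Q = 80
  S = 165 − 2·80 = 5
  U = 167 − 3·80 − 3·5 = -88
Policy B (Q + 57):
  Q = 80 + 57 = 137
  S = 165 − 2·137 = -109
  U = 167 − 3·137 − 3·(-109) = 83
Change in U: 83 − (-88) = 171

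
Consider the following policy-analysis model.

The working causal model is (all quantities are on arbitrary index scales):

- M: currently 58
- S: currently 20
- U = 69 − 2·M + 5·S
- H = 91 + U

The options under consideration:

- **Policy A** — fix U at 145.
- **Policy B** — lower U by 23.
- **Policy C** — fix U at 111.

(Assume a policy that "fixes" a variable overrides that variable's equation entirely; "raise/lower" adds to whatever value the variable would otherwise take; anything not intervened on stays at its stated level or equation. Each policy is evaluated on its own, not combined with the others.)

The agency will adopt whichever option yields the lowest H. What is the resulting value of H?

Policy A (U := 145):
  M = 58
  S = 20
  U = 145
  H = 91 + 145 = 236
Policy B (U − 23):
  M = 58
  S = 20
  U = 69 − 2·58 + 5·20 (−23 from intervention) = 30
  H = 91 + 30 = 121
Policy C (U := 111):
  M = 58
  S = 20
  U = 111
  H = 91 + 111 = 202
Comparing — Policy A: H=236, Policy B: H=121, Policy C: H=202. Lowest is 121 (Policy B).

121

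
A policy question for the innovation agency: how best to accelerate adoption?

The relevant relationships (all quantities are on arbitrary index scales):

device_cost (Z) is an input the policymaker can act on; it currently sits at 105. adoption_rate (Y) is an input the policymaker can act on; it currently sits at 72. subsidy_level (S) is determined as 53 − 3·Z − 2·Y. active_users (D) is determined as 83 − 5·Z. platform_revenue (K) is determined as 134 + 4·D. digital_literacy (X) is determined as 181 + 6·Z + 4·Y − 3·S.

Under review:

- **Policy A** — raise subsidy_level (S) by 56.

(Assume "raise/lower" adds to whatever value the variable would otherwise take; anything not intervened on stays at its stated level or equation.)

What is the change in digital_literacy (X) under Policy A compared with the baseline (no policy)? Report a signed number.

Baseline:
  Z = 105
  Y = 72
  S = 53 − 3·105 − 2·72 = -406
  X = 181 + 6·105 + 4·72 − 3·(-406) = 2317
Policy A (S + 56):
  Z = 105
  Y = 72
  S = 53 − 3·105 − 2·72 (+56 from intervention) = -350
  X = 181 + 6·105 + 4·72 − 3·(-350) = 2149
Change in X: 2149 − 2317 = -168

-168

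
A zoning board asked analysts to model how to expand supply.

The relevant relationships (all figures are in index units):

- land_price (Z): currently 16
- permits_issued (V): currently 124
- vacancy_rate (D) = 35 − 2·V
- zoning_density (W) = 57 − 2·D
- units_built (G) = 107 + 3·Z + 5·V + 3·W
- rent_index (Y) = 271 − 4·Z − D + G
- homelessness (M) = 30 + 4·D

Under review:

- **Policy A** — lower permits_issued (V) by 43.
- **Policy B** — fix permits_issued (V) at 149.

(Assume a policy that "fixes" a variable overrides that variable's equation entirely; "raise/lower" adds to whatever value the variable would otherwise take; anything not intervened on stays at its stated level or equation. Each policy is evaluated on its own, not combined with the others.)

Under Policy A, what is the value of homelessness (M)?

-478

Policy A (V − 43):
  V = 124 − 43 = 81
  D = 35 − 2·81 = -127
  M = 30 + 4·(-127) = -478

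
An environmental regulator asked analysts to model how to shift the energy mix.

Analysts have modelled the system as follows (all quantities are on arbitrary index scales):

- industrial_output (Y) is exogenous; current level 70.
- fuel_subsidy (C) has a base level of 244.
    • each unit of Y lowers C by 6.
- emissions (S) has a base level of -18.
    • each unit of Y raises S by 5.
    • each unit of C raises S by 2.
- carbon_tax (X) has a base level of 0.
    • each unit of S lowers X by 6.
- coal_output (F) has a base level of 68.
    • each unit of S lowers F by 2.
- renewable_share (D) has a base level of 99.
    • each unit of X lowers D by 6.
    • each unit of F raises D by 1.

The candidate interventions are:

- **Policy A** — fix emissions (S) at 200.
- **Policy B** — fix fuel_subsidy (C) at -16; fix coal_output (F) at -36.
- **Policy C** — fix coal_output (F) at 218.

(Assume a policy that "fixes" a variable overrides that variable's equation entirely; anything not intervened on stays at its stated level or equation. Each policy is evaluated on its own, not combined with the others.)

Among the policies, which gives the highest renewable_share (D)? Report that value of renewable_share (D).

10863

Policy A (S := 200):
  Y = 70
  C = 244 − 6·70 = -176
  S = 200
  X = 0 − 6·200 = -1200
  F = 68 − 2·200 = -332
  D = 99 − 6·(-1200) + (-332) = 6967
Policy B (C := -16, F := -36):
  Y = 70
  C = -16
  S = -18 + 5·70 + 2·(-16) = 300
  X = 0 − 6·300 = -1800
  F = -36
  D = 99 − 6·(-1800) + (-36) = 10863
Policy C (F := 218):
  Y = 70
  C = 244 − 6·70 = -176
  S = -18 + 5·70 + 2·(-176) = -20
  X = 0 − 6·(-20) = 120
  F = 218
  D = 99 − 6·120 + 218 = -403
Comparing — Policy A: D=6967, Policy B: D=10863, Policy C: D=-403. Highest is 10863 (Policy B).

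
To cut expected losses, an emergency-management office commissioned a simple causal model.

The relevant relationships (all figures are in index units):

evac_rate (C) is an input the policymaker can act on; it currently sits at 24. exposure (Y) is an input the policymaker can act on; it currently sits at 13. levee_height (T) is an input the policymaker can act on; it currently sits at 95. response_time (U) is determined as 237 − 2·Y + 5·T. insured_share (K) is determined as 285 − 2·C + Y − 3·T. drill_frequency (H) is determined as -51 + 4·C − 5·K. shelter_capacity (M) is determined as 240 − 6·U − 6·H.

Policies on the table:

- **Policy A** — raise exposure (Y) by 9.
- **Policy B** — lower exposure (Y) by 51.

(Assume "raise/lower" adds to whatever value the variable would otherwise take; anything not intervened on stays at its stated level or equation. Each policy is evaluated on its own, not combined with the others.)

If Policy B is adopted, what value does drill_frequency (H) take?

Policy B (Y − 51):
  C = 24
  Y = 13 − 51 = -38
  T = 95
  K = 285 − 2·24 + (-38) − 3·95 = -86
  H = -51 + 4·24 − 5·(-86) = 475

475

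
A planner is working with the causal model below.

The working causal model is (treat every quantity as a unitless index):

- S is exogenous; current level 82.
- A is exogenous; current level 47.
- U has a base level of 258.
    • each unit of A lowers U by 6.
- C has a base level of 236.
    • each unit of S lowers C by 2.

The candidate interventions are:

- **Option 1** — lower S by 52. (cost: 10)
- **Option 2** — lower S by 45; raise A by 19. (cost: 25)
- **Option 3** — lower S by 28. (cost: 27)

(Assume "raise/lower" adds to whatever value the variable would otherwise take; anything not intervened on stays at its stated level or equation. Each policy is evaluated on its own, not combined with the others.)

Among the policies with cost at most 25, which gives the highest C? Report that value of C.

176

Option 1 (S − 52):
  S = 82 − 52 = 30
  C = 236 − 2·30 = 176
Option 2 (S − 45, A + 19):
  S = 82 − 45 = 37
  C = 236 − 2·37 = 162
Comparing — Option 1: C=176, Option 2: C=162. Highest is 176 (Option 1).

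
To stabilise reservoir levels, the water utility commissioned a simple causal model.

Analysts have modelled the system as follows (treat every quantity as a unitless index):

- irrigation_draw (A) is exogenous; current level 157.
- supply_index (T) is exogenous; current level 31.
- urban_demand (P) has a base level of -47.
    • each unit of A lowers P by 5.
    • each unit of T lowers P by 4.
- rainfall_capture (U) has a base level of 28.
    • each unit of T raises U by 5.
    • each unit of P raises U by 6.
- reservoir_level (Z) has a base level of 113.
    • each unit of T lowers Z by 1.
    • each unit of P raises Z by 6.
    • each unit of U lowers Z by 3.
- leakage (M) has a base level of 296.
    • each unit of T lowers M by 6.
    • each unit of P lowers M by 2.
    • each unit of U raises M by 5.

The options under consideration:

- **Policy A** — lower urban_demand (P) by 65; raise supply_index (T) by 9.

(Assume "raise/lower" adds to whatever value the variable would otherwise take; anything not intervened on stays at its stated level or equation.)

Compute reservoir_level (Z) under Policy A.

Policy A (P − 65, T + 9):
  A = 157
  T = 31 + 9 = 40
  P = -47 − 5·157 − 4·40 (−65 from intervention) = -1057
  U = 28 + 5·40 + 6·(-1057) = -6114
  Z = 113 − 40 + 6·(-1057) − 3·(-6114) = 12073

12073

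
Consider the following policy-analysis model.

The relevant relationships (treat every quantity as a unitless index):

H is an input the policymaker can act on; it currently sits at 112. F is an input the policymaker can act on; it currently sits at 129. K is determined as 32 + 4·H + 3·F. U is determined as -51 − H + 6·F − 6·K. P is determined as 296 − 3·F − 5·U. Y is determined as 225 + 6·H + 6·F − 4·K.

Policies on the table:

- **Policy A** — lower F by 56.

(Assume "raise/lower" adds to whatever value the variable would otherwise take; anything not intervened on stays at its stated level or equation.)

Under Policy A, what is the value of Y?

Policy A (F − 56):
  H = 112
  F = 129 − 56 = 73
  K = 32 + 4·112 + 3·73 = 699
  Y = 225 + 6·112 + 6·73 − 4·699 = -1461

-1461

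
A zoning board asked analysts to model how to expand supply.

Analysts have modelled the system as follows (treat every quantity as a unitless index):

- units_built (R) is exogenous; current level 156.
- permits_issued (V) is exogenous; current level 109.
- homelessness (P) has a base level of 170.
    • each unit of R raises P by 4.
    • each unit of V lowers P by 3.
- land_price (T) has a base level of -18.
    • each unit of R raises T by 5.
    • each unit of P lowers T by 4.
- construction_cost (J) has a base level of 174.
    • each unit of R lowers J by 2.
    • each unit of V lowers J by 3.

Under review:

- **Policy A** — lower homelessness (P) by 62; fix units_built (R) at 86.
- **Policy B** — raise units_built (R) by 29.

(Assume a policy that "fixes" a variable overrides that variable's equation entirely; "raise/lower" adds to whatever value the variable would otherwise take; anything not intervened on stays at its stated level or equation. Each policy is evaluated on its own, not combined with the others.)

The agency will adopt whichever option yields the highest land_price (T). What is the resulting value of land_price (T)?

Policy A (P − 62, R := 86):
  R = 86
  V = 109
  P = 170 + 4·86 − 3·109 (−62 from intervention) = 125
  T = -18 + 5·86 − 4·125 = -88
Policy B (R + 29):
  R = 156 + 29 = 185
  V = 109
  P = 170 + 4·185 − 3·109 = 583
  T = -18 + 5·185 − 4·583 = -1425
Comparing — Policy A: T=-88, Policy B: T=-1425. Highest is -88 (Policy A).

-88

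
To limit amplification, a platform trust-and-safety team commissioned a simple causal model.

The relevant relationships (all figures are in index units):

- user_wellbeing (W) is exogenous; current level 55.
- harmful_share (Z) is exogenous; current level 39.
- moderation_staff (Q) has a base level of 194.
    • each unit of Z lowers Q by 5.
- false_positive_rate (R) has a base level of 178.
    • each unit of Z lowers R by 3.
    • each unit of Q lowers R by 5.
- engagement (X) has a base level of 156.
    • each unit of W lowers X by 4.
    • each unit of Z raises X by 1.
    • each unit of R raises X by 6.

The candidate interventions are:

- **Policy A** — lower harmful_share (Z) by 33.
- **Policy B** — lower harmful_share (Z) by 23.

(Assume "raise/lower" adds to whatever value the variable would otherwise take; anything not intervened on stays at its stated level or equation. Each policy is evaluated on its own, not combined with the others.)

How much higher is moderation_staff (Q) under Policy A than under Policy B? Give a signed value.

Policy A (Z − 33):
  Z = 39 − 33 = 6
  Q = 194 − 5·6 = 164
Policy B (Z − 23):
  Z = 39 − 23 = 16
  Q = 194 − 5·16 = 114
Q: 164 − 114 = 50

50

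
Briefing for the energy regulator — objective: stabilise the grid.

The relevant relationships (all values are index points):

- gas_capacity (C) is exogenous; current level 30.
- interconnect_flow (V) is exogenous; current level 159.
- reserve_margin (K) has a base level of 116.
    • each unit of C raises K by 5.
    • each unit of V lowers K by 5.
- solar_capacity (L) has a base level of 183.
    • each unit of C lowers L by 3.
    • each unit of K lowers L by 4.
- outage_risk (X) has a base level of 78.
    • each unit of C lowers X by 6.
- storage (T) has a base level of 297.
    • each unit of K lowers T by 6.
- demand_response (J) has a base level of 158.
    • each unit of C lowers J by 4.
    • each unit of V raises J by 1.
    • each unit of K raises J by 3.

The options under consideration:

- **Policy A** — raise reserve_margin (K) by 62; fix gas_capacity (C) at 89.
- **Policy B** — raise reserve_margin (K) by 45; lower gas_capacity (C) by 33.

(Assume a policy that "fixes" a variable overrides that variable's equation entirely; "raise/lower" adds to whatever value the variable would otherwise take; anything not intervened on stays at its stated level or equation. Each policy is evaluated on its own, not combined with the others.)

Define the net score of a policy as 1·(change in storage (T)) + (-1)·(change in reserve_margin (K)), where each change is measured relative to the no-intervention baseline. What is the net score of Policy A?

Baseline:
  C = 30
  V = 159
  K = 116 + 5·30 − 5·159 = -529
  T = 297 − 6·(-529) = 3471
Policy A (K + 62, C := 89):
  C = 89
  V = 159
  K = 116 + 5·89 − 5·159 (+62 from intervention) = -172
  T = 297 − 6·(-172) = 1329
ΔT = 1329 − 3471 = -2142; ΔK = -172 − (-529) = 357
Score = 1·(-2142) + (-1)·357 = -2499

-2499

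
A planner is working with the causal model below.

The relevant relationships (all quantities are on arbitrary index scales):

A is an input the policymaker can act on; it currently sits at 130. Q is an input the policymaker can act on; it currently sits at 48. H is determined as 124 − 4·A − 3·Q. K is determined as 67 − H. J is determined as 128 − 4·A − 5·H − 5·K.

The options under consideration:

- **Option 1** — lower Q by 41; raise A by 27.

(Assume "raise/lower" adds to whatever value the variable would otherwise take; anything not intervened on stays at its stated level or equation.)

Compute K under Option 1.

592

Option 1 (Q − 41, A + 27):
  A = 130 + 27 = 157
  Q = 48 − 41 = 7
  H = 124 − 4·157 − 3·7 = -525
  K = 67 − (-525) = 592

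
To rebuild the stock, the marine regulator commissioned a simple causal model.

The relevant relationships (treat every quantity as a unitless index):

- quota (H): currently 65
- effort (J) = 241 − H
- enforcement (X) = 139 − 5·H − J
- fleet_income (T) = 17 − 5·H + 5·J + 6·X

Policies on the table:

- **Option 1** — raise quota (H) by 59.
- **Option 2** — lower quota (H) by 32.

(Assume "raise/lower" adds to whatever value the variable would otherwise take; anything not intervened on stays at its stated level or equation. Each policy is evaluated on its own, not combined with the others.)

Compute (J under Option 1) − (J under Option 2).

Option 1 (H + 59):
  H = 65 + 59 = 124
  J = 241 − 124 = 117
Option 2 (H − 32):
  H = 65 − 32 = 33
  J = 241 − 33 = 208
J: 117 − 208 = -91

-91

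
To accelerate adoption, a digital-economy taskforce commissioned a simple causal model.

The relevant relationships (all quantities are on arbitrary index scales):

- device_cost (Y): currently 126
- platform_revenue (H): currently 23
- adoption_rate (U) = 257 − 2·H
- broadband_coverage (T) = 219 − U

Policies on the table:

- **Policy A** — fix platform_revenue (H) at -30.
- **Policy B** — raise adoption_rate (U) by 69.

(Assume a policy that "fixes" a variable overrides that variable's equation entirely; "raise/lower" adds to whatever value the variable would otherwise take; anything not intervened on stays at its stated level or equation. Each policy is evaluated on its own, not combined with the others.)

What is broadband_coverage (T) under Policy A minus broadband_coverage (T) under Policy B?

-37

Policy A (H := -30):
  H = -30
  U = 257 − 2·(-30) = 317
  T = 219 − 317 = -98
Policy B (U + 69):
  H = 23
  U = 257 − 2·23 (+69 from intervention) = 280
  T = 219 − 280 = -61
T: -98 − (-61) = -37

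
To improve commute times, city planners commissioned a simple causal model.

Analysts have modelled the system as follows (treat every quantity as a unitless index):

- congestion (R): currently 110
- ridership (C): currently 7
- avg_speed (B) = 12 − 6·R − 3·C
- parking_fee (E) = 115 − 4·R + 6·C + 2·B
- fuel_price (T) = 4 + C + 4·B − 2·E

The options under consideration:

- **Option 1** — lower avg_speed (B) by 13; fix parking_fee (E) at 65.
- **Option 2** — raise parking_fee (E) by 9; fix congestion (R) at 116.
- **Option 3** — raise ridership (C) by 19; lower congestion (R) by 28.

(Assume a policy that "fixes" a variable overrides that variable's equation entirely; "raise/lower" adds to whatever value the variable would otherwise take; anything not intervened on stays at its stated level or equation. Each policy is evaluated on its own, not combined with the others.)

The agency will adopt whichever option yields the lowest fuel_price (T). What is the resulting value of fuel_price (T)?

-2847

Option 1 (B − 13, E := 65):
  R = 110
  C = 7
  B = 12 − 6·110 − 3·7 (−13 from intervention) = -682
  E = 65
  T = 4 + 7 + 4·(-682) − 2·65 = -2847
Option 2 (E + 9, R := 116):
  R = 116
  C = 7
  B = 12 − 6·116 − 3·7 = -705
  E = 115 − 4·116 + 6·7 + 2·(-705) (+9 from intervention) = -1708
  T = 4 + 7 + 4·(-705) − 2·(-1708) = 607
Option 3 (C + 19, R − 28):
  R = 110 − 28 = 82
  C = 7 + 19 = 26
  B = 12 − 6·82 − 3·26 = -558
  E = 115 − 4·82 + 6·26 + 2·(-558) = -1173
  T = 4 + 26 + 4·(-558) − 2·(-1173) = 144
Comparing — Option 1: T=-2847, Option 2: T=607, Option 3: T=144. Lowest is -2847 (Option 1).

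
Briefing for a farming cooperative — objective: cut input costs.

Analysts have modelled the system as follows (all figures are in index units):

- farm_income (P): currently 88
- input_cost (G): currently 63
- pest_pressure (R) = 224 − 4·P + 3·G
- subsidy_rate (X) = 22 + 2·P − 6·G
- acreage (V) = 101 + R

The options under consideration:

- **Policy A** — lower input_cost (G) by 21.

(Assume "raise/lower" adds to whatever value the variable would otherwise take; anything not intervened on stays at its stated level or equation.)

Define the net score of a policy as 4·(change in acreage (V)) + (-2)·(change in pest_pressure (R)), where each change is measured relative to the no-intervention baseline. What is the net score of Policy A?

-126

Baseline:
  P = 88
  G = 63
  R = 224 − 4·88 + 3·63 = 61
  V = 101 + 61 = 162
Policy A (G − 21):
  P = 88
  G = 63 − 21 = 42
  R = 224 − 4·88 + 3·42 = -2
  V = 101 + (-2) = 99
ΔV = 99 − 162 = -63; ΔR = -2 − 61 = -63
Score = 4·(-63) + (-2)·(-63) = -126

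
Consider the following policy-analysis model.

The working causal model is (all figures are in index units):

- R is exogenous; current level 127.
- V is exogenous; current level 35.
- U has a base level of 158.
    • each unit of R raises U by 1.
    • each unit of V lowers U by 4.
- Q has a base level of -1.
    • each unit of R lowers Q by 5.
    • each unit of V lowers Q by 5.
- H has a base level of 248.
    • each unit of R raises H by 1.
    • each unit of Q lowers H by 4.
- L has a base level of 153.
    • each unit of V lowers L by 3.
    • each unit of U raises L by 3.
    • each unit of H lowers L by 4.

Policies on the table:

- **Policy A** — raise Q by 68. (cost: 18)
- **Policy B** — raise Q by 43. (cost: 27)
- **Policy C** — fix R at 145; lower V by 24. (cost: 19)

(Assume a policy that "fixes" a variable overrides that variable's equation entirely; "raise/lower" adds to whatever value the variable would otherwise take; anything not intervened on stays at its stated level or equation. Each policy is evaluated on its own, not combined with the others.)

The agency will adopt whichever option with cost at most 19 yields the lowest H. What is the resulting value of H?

Policy A (Q + 68):
  R = 127
  V = 35
  Q = -1 − 5·127 − 5·35 (+68 from intervention) = -743
  H = 248 + 127 − 4·(-743) = 3347
Policy C (R := 145, V − 24):
  R = 145
  V = 35 − 24 = 11
  Q = -1 − 5·145 − 5·11 = -781
  H = 248 + 145 − 4·(-781) = 3517
Comparing — Policy A: H=3347, Policy C: H=3517. Lowest is 3347 (Policy A).

3347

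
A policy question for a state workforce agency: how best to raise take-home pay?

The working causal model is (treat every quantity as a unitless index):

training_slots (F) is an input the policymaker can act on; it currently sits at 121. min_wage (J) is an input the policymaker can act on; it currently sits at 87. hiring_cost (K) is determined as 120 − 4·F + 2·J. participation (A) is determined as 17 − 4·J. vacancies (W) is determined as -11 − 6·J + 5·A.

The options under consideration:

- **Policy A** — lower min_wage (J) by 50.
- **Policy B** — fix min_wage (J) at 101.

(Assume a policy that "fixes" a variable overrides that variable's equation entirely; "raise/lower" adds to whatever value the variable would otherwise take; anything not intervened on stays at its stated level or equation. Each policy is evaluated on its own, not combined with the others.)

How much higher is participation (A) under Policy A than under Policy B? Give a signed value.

256

Policy A (J − 50):
  J = 87 − 50 = 37
  A = 17 − 4·37 = -131
Policy B (J := 101):
  J = 101
  A = 17 − 4·101 = -387
A: -131 − (-387) = 256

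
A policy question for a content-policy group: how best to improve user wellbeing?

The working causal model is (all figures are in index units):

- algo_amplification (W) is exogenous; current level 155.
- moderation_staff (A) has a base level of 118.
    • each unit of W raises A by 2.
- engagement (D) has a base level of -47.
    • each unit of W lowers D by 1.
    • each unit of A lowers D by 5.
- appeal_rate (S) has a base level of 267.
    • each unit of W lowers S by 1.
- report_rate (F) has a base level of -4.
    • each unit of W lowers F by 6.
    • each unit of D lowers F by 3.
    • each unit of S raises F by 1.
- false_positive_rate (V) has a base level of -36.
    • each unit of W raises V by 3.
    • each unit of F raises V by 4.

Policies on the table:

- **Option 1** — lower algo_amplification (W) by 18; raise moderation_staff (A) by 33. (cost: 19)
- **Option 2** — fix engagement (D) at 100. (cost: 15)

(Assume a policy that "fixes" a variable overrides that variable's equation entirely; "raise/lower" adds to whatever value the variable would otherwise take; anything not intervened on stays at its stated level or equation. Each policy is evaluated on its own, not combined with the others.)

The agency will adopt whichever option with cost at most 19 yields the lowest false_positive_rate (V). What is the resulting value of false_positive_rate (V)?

-4059

Option 1 (W − 18, A + 33):
  W = 155 − 18 = 137
  A = 118 + 2·137 (+33 from intervention) = 425
  D = -47 − 137 − 5·425 = -2309
  S = 267 − 137 = 130
  F = -4 − 6·137 − 3·(-2309) + 130 = 6231
  V = -36 + 3·137 + 4·6231 = 25299
Option 2 (D := 100):
  W = 155
  A = 118 + 2·155 = 428
  D = 100
  S = 267 − 155 = 112
  F = -4 − 6·155 − 3·100 + 112 = -1122
  V = -36 + 3·155 + 4·(-1122) = -4059
Comparing — Option 1: V=25299, Option 2: V=-4059. Lowest is -4059 (Option 2).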